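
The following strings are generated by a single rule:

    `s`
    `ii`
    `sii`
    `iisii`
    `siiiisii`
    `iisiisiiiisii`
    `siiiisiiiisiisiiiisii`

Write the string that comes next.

From term 3 onward, concatenate the second-to-last term with the last: s·ii = sii, ii·sii = iisii, …
So term 8 is iisiisiiiisii·siiiisiiiisiisiiiisii.

iisiisiiiisiisiiiisiiiisiisiiiisii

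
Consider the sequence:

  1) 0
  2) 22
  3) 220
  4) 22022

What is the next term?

From term 3 onward, concatenate the last term with the second-to-last: 22·0 = 220, 220·22 = 22022, …
So term 5 is 22022·220.

22022220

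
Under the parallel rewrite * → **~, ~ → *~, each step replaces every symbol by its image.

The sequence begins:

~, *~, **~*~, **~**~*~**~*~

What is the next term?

Applying the rule to each of the 13 symbols of **~**~*~**~*~ gives the pieces **~ **~ *~ **~ **~ *~ **~ *~ **~ **~ *~ **~ *~, which concatenate to the answer.

**~**~*~**~**~*~**~*~**~**~*~**~*~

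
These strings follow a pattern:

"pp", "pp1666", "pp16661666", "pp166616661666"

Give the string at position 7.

pp166616661666166616661666

The strings grow by a fixed suffix 1666 each time.
From pp166616661666, 3 further steps: pp166616661666 → pp1666166616661666 → pp16661666166616661666 → (answer).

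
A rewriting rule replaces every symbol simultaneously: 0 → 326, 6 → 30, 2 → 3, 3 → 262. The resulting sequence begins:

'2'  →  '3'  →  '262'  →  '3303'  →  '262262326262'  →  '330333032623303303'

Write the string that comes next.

φ(330333032623303303) expands symbol-by-symbol to 262 262 326 262 262 262 326 262 3 30 3 262 262 326 262 262 326 262; joining the 18 pieces gives the next term.

2622623262622622623262623303262262326262262326262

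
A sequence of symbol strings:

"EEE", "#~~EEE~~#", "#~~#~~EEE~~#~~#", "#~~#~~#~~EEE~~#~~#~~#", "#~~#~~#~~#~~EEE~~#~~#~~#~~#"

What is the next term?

Each term wraps the previous one in #~~ on the left and ~~# on the right.
One more step from #~~#~~#~~#~~EEE~~#~~#~~#~~# gives the answer.

#~~#~~#~~#~~#~~EEE~~#~~#~~#~~#~~#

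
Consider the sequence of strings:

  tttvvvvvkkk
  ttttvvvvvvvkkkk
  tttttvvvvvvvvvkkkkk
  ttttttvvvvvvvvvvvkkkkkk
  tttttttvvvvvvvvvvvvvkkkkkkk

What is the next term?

ttttttttvvvvvvvvvvvvvvvkkkkkkkk

Term n consists of n t's, followed by 2n-1 v's, followed by n k's, where the shown terms are n = 3, 4, 5, 6, 7.
At n = 8 the blocks have lengths 8, 15, 8.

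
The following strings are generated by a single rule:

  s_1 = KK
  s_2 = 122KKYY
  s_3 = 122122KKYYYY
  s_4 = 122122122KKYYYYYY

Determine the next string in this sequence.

Each term wraps the previous one in 122 on the left and YY on the right.
One more step from 122122122KKYYYYYY gives the answer.

122122122122KKYYYYYYYY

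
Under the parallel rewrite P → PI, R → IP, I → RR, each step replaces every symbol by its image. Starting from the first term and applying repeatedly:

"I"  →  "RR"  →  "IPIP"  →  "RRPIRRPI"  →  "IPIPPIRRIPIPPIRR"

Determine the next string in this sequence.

RRPIRRPIPIRRIPIPRRPIRRPIPIRRIPIP

φ(IPIPPIRRIPIPPIRR) expands symbol-by-symbol to RR PI RR PI PI RR IP IP RR PI RR PI PI RR IP IP; joining the 16 pieces gives the next term.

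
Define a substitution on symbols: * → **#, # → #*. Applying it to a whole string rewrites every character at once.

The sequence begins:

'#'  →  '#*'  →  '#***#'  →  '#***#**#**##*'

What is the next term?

Rewriting the 13 symbols of #***#**#**##* one by one yields #* **# **# **# #* **# **# #* **# **# #* #* **#; concatenated:

#***#**#**##***#**##***#**##*#***#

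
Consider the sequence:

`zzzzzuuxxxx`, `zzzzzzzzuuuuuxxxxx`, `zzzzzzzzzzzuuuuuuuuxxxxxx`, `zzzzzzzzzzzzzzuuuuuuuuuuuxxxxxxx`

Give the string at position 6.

The n-th term is 3n+2 z's then 3n-1 u's then n+3 x's (n = 1, 2, …).
For term 6, n = 6, so the run lengths are 20, 17, 9.

zzzzzzzzzzzzzzzzzzzzuuuuuuuuuuuuuuuuuxxxxxxxxx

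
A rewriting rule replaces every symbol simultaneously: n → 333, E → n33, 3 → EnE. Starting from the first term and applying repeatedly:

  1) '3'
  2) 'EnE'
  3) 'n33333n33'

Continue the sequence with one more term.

Expanding n33333n33: n→333, 3→EnE, 3→EnE, 3→EnE, 3→EnE, 3→EnE, n→333, 3→EnE, 3→EnE. Concatenated: 333 EnE EnE EnE EnE EnE 333 EnE EnE.

333EnEEnEEnEEnEEnE333EnEEnE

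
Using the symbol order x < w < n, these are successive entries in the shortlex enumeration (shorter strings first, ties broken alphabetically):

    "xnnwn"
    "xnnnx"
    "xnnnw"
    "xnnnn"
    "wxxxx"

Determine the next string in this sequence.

The successor of wxxxx increments the rightmost position that isn't already n and resets every position after it to x.

wxxxw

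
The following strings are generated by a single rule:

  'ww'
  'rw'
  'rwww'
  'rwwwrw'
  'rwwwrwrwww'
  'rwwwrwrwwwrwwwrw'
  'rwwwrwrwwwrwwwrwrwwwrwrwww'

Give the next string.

rwwwrwrwwwrwwwrwrwwwrwrwwwrwwwrwrwwwrwwwrw

This is a Fibonacci-style word recurrence s(k) = s(k−1)·s(k−2): e.g. rw·ww = rwww.
Continuing: rwwwrwrwwwrwwwrwrwwwrwrwww · rwwwrwrwwwrwwwrw gives term 8.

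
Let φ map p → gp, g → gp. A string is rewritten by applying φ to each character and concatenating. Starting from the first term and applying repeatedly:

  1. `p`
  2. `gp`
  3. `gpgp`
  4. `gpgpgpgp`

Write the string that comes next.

gpgpgpgpgpgpgpgp

Rewriting each symbol of gpgpgpgp: g→gp, p→gp, g→gp, p→gp, g→gp, p→gp, g→gp, p→gp, which concatenates to gp gp gp gp gp gp gp gp.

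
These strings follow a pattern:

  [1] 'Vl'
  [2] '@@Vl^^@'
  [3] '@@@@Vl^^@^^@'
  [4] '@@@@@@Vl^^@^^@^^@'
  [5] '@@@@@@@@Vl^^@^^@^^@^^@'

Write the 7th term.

s(k+1) = @@·s(k)·^^@, so each term gains @@ as a prefix and ^^@ as a suffix.
From @@@@@@@@Vl^^@^^@^^@^^@, 2 further steps: @@@@@@@@Vl^^@^^@^^@^^@ → @@@@@@@@@@Vl^^@^^@^^@^^@^^@ → (answer).

@@@@@@@@@@@@Vl^^@^^@^^@^^@^^@^^@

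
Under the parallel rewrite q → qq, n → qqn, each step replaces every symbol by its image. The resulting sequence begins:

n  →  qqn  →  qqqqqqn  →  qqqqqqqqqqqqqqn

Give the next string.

qqqqqqqqqqqqqqqqqqqqqqqqqqqqqqn

Replace each of the 15 characters of qqqqqqqqqqqqqqn in place — qq qq qq qq qq qq qq qq qq qq qq qq qq qq qqn — and concatenate.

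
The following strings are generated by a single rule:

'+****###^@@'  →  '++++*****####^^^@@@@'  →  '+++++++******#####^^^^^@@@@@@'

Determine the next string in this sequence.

++++++++++*******######^^^^^^^@@@@@@@@

Reading off run lengths: + runs 1, 4, 7; * runs 4, 5, 6; # runs 3, 4, 5; ^ runs 1, 3, 5; @ runs 2, 4, 6 — each is linear in n (n = 1, 2, …).
Setting n = 4 gives 10, 7, 6, 7, 8 characters in each block.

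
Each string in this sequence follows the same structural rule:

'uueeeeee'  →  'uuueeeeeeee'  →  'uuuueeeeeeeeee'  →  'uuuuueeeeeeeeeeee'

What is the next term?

The n-th term is n-1 u's then 2n e's, where the shown terms are n = 3, 4, 5, 6.
For the next term, n = 7, so the run lengths are 6, 14.

uuuuuueeeeeeeeeeeeee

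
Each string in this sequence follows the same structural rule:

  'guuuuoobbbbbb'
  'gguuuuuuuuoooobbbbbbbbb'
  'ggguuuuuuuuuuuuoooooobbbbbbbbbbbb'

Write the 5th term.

ggggguuuuuuuuuuuuuuuuuuuuoooooooooobbbbbbbbbbbbbbbbbb

The n-th term is n g's then 4n u's then 2n o's then 3n+3 b's (n = 1, 2, …).
At n = 5 the blocks have lengths 5, 20, 10, 18.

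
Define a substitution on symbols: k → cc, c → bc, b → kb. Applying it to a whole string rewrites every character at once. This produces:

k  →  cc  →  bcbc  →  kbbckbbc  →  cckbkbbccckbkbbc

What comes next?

bcbccckbcckbkbbcbcbccckbcckbkbbc

Replace each of the 16 characters of cckbkbbccckbkbbc in place — bc bc cc kb cc kb kb bc bc bc cc kb cc kb kb bc — and concatenate.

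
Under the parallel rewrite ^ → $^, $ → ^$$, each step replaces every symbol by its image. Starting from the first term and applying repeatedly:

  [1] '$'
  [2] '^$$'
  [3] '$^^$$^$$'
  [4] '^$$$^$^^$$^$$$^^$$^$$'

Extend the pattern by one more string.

$^^$$^$$^$$$^^$$$^$^^$$^$$$^^$$^$$^$$$^$^^$$^$$$^^$$^$$

Replace each of the 21 characters of ^$$$^$^^$$^$$$^^$$^$$ in place — $^ ^$$ ^$$ ^$$ $^ ^$$ $^ $^ ^$$ ^$$ $^ ^$$ ^$$ ^$$ $^ $^ ^$$ ^$$ $^ ^$$ ^$$ — and concatenate.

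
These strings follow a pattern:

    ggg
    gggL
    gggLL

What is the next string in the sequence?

The strings grow by a fixed suffix L each time.
One more step from gggLL gives the answer.

gggLLL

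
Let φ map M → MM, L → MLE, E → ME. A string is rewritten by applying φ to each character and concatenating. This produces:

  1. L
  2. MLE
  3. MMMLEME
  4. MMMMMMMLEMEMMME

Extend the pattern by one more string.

Rewriting the 15 symbols of MMMMMMMLEMEMMME one by one yields MM MM MM MM MM MM MM MLE ME MM ME MM MM MM ME; concatenated:

MMMMMMMMMMMMMMMLEMEMMMEMMMMMMME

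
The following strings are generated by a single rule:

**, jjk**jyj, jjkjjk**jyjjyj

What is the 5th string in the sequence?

Every step adds jjk to the front and jyj to the end of the previous string.
From jjkjjk**jyjjyj, 2 further steps: jjkjjk**jyjjyj → jjkjjkjjk**jyjjyjjyj → (answer).

jjkjjkjjkjjk**jyjjyjjyjjyj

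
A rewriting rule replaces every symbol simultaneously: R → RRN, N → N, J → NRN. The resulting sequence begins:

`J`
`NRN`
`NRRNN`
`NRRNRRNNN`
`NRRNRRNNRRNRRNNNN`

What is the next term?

Replace each of the 17 characters of NRRNRRNNRRNRRNNNN in place — N RRN RRN N RRN RRN N N RRN RRN N RRN RRN N N N N — and concatenate.

NRRNRRNNRRNRRNNNRRNRRNNRRNRRNNNNN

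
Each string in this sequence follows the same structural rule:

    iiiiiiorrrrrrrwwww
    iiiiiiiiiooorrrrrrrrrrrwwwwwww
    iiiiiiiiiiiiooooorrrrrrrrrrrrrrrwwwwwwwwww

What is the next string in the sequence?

iiiiiiiiiiiiiiiooooooorrrrrrrrrrrrrrrrrrrwwwwwwwwwwwww

The n-th term is 3n+3 i's then 2n-1 o's then 4n+3 r's then 3n+1 w's (n = 1, 2, …).
Setting n = 4 gives 15, 7, 19, 13 characters in each block.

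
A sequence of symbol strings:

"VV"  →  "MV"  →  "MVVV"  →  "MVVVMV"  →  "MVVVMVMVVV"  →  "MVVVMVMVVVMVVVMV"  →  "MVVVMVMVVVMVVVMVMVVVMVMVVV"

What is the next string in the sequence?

MVVVMVMVVVMVVVMVMVVVMVMVVVMVVVMVMVVVMVVVMV

Each term (from the third on) is the previous term followed by the one before it: term 3 = MV·VV = MVVV.
The next term joins MVVVMVMVVVMVVVMVMVVVMVMVVV and MVVVMVMVVVMVVVMV.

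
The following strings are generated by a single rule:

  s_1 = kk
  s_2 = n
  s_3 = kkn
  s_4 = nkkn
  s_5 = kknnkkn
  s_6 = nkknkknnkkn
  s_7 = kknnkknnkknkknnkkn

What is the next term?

nkknkknnkknkknnkknnkknkknnkkn

Each term (from the third on) is the two preceding terms concatenated in order: term 3 = kk·n = kkn.
So term 8 is nkknkknnkkn·kknnkknnkknkknnkkn.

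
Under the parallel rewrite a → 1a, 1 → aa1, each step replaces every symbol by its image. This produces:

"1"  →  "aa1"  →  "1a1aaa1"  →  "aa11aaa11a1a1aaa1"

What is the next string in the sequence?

1a1aaa1aa11a1a1aaa1aa11aaa11aaa11a1a1aaa1

Replace each of the 17 characters of aa11aaa11a1a1aaa1 in place — 1a 1a aa1 aa1 1a 1a 1a aa1 aa1 1a aa1 1a aa1 1a 1a 1a aa1 — and concatenate.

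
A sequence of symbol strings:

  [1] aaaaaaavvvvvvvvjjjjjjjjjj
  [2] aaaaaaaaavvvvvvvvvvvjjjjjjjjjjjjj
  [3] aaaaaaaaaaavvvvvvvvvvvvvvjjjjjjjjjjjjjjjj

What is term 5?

The n-th term is 2n+1 a's then 3n-1 v's then 3n+1 j's, where the shown terms are n = 3, 4, 5.
For term 5, n = 7, so the run lengths are 15, 20, 22.

aaaaaaaaaaaaaaavvvvvvvvvvvvvvvvvvvvjjjjjjjjjjjjjjjjjjjjjj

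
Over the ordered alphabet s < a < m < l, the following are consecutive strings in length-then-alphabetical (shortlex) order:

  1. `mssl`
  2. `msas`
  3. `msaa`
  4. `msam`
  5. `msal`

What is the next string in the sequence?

The successor of msal increments the rightmost position that isn't already l and resets every position after it to s.

msms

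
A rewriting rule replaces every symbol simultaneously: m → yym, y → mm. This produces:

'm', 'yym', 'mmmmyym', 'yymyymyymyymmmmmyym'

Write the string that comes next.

mmmmyymmmmmyymmmmmyymmmmmyymyymyymyymyymmmmmyym

Replace each of the 19 characters of yymyymyymyymmmmmyym in place — mm mm yym mm mm yym mm mm yym mm mm yym yym yym yym yym mm mm yym — and concatenate.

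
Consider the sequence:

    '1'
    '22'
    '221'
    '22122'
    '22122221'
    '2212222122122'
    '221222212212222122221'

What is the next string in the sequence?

2212222122122221222212212222122122

This is a Fibonacci-style word recurrence s(k) = s(k−1)·s(k−2): e.g. 22·1 = 221.
So term 8 is 221222212212222122221·2212222122122.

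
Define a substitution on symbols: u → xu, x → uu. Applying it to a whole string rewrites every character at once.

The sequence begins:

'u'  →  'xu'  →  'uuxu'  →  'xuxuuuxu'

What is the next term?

uuxuuuxuxuxuuuxu

Rewriting each symbol of xuxuuuxu: x→uu, u→xu, x→uu, u→xu, u→xu, u→xu, x→uu, u→xu, which concatenates to uu xu uu xu xu xu uu xu.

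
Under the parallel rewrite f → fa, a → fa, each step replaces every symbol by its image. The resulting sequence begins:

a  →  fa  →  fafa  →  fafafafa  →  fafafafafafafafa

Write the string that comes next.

fafafafafafafafafafafafafafafafa

Applying the rule to each of the 16 symbols of fafafafafafafafa gives the pieces fa fa fa fa fa fa fa fa fa fa fa fa fa fa fa fa, which concatenate to the answer.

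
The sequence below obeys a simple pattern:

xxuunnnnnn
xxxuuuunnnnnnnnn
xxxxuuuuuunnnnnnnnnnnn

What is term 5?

xxxxxxuuuuuuuuuunnnnnnnnnnnnnnnnnn

Each string has the form x^{n+1} u^{2n} n^{3n+3} (n = 1, 2, …).
Setting n = 5 gives 6, 10, 18 characters in each block.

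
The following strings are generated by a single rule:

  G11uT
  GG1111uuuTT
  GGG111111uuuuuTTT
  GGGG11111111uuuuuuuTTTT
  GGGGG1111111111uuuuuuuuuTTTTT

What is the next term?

The n-th term is n G's then 2n 1's then 2n-1 u's then n T's (n = 1, 2, …).
At n = 6 the blocks have lengths 6, 12, 11, 6.

GGGGGG111111111111uuuuuuuuuuuTTTTTT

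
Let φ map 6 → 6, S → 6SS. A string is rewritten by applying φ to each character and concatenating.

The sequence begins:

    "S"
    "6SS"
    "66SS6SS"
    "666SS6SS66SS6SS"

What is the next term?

6666SS6SS66SS6SS666SS6SS66SS6SS

φ(666SS6SS66SS6SS) expands symbol-by-symbol to 6 6 6 6SS 6SS 6 6SS 6SS 6 6 6SS 6SS 6 6SS 6SS; joining the 15 pieces gives the next term.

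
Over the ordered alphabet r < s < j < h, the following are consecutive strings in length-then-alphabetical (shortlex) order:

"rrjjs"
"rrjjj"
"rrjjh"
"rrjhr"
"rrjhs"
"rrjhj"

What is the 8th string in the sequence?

Advancing 2 positions from rrjhj through rrjhj → rrjhh reaches term 8.

rrhrr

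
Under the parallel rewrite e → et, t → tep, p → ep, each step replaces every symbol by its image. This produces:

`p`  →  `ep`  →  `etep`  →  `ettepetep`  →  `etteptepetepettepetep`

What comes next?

Rewriting the 21 symbols of etteptepetepettepetep one by one yields et tep tep et ep tep et ep et tep et ep et tep tep et ep et tep et ep; concatenated:

etteptepeteptepetepettepetepetteptepetepettepetep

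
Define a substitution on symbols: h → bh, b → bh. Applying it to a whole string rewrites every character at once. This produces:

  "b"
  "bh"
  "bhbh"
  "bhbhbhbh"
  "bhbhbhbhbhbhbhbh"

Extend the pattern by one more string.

bhbhbhbhbhbhbhbhbhbhbhbhbhbhbhbh

φ(bhbhbhbhbhbhbhbh) expands symbol-by-symbol to bh bh bh bh bh bh bh bh bh bh bh bh bh bh bh bh; joining the 16 pieces gives the next term.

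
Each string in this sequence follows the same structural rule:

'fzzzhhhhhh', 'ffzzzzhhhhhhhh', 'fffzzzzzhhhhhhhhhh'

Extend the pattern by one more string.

Reading off run lengths: f runs 1, 2, 3; z runs 3, 4, 5; h runs 6, 8, 10 — each is linear in n, where the shown terms are n = 2, 3, 4.
Setting n = 5 gives 4, 6, 12 characters in each block.

ffffzzzzzzhhhhhhhhhhhh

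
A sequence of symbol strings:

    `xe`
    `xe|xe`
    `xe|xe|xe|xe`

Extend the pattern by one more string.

Each string is two copies of the previous one joined by '|'.
Doubling xe|xe|xe|xe with '|' between the halves:

xe|xe|xe|xe|xe|xe|xe|xe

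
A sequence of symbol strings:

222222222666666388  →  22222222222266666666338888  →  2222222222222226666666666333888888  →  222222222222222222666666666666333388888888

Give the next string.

22222222222222222222266666666666666333338888888888

Each string has the form 2^{3n+3} 6^{2n+2} 3^{n-1} 8^{2n-2}, where the shown terms are n = 2, 3, 4, 5.
For the next term, n = 6, so the run lengths are 21, 14, 5, 10.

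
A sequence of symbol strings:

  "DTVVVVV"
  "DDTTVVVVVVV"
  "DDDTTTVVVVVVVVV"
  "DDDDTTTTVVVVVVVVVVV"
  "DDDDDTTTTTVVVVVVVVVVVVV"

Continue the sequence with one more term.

DDDDDDTTTTTTVVVVVVVVVVVVVVV

Each string has the form D^{n-1} T^{n-1} V^{2n+1}, where the shown terms are n = 2, 3, 4, 5, 6.
For the next term, n = 7, so the run lengths are 6, 6, 15.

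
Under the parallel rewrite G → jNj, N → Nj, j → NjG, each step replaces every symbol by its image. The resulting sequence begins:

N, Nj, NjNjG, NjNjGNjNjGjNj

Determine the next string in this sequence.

NjNjGNjNjGjNjNjNjGNjNjGjNjNjGNjNjG

Applying the rule to each of the 13 symbols of NjNjGNjNjGjNj gives the pieces Nj NjG Nj NjG jNj Nj NjG Nj NjG jNj NjG Nj NjG, which concatenate to the answer.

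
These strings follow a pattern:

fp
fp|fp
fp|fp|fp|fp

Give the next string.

fp|fp|fp|fp|fp|fp|fp|fp

Every step duplicates the string with '|' between the halves.
So the next term is two copies of fp|fp|fp|fp with '|' between the halves.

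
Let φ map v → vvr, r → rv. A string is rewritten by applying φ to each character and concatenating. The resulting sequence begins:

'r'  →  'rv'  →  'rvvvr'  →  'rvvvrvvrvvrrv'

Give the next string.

rvvvrvvrvvrrvvvrvvrrvvvrvvrrvrvvvr

Replace each of the 13 characters of rvvvrvvrvvrrv in place — rv vvr vvr vvr rv vvr vvr rv vvr vvr rv rv vvr — and concatenate.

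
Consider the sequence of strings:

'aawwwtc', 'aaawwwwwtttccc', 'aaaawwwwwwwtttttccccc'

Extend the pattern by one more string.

aaaaawwwwwwwwwtttttttccccccc

Each string has the form a^{n+1} w^{2n+1} t^{2n-1} c^{2n-1} (n = 1, 2, …).
At n = 4 the blocks have lengths 5, 9, 7, 7.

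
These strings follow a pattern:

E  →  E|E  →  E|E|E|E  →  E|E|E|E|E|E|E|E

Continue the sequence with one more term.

Every step duplicates the string with '|' between the halves.
So the next term is two copies of E|E|E|E|E|E|E|E with '|' between the halves.

E|E|E|E|E|E|E|E|E|E|E|E|E|E|E|E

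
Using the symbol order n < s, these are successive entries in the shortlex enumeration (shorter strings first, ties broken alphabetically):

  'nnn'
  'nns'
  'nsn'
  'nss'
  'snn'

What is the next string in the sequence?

The successor of snn increments the rightmost position that isn't already s and resets every position after it to n.

sns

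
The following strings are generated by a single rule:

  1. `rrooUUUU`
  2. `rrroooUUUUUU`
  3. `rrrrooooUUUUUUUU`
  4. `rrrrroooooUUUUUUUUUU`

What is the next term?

Each string has the form r^{n+1} o^{n+1} U^{2n+2} (n = 1, 2, …).
For the next term, n = 5, so the run lengths are 6, 6, 12.

rrrrrrooooooUUUUUUUUUUUU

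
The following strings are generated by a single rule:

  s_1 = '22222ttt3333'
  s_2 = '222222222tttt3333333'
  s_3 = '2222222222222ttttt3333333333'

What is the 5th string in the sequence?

222222222222222222222ttttttt3333333333333333

Each string has the form 2^{4n+1} t^{n+2} 3^{3n+1} (n = 1, 2, …).
For term 5, n = 5, so the run lengths are 21, 7, 16.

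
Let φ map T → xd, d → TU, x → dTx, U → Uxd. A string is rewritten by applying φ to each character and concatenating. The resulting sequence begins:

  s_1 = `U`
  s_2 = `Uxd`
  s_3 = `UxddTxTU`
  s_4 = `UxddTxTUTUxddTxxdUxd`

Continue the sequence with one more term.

φ(UxddTxTUTUxddTxxdUxd) expands symbol-by-symbol to Uxd dTx TU TU xd dTx xd Uxd xd Uxd dTx TU TU xd dTx dTx TU Uxd dTx TU; joining the 20 pieces gives the next term.

UxddTxTUTUxddTxxdUxdxdUxddTxTUTUxddTxdTxTUUxddTxTU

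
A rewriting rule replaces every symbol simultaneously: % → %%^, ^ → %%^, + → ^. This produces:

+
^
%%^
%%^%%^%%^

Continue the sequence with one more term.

%%^%%^%%^%%^%%^%%^%%^%%^%%^

Rewriting each symbol of %%^%%^%%^: %→%%^, %→%%^, ^→%%^, %→%%^, %→%%^, ^→%%^, %→%%^, %→%%^, ^→%%^, which concatenates to %%^ %%^ %%^ %%^ %%^ %%^ %%^ %%^ %%^.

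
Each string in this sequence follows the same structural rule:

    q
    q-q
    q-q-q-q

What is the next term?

q-q-q-q-q-q-q-q

Every step duplicates the string with '-' between the halves.
So the next term is two copies of q-q-q-q with '-' between the halves.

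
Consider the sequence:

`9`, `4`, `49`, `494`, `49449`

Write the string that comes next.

49449494

This is a Fibonacci-style word recurrence s(k) = s(k−1)·s(k−2): e.g. 4·9 = 49.
Continuing: 49449 · 494 gives term 6.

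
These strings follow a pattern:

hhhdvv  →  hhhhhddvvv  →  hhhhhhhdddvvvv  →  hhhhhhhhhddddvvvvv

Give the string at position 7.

Each string has the form h^{2n+1} d^{n} v^{n+1} (n = 1, 2, …).
At n = 7 the blocks have lengths 15, 7, 8.

hhhhhhhhhhhhhhhdddddddvvvvvvvv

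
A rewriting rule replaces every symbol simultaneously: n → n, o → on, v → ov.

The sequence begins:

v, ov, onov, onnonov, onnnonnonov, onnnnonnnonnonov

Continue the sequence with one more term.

Rewriting the 16 symbols of onnnnonnnonnonov one by one yields on n n n n on n n n on n n on n on ov; concatenated:

onnnnnonnnnonnnonnonov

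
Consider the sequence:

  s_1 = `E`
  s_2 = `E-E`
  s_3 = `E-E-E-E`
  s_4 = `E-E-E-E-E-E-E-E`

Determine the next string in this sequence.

E-E-E-E-E-E-E-E-E-E-E-E-E-E-E-E

s(k+1) = s(k)·-·s(k) — each term doubles the last with '-' between the halves.
One more doubling of E-E-E-E-E-E-E-E gives the answer.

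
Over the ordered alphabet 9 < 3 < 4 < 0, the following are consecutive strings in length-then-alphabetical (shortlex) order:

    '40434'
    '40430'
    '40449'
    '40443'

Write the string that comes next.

Find the rightmost character of 40443 below 0, bump it to the next letter, and reset everything to its right to 9.

40444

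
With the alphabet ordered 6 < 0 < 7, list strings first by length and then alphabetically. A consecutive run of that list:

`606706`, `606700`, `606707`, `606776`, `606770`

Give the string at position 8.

Advancing 3 positions from 606770 through 606770 → 606777 → 600666 reaches term 8.

600660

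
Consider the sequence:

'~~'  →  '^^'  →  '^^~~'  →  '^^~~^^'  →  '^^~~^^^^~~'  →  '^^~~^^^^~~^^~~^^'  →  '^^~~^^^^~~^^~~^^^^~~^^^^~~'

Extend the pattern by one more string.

^^~~^^^^~~^^~~^^^^~~^^^^~~^^~~^^^^~~^^~~^^

Each term (from the third on) is the previous term followed by the one before it: term 3 = ^^·~~ = ^^~~.
So term 8 is ^^~~^^^^~~^^~~^^^^~~^^^^~~·^^~~^^^^~~^^~~^^.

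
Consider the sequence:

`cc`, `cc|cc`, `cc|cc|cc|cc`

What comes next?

cc|cc|cc|cc|cc|cc|cc|cc

s(k+1) = s(k)·|·s(k) — each term doubles the last with '|' between the halves.
So the next term is two copies of cc|cc|cc|cc with '|' between the halves.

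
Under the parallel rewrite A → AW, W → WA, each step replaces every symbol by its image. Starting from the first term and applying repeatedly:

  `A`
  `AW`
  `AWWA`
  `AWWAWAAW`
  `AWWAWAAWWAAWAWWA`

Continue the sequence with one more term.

Rewriting the 16 symbols of AWWAWAAWWAAWAWWA one by one yields AW WA WA AW WA AW AW WA WA AW AW WA AW WA WA AW; concatenated:

AWWAWAAWWAAWAWWAWAAWAWWAAWWAWAAW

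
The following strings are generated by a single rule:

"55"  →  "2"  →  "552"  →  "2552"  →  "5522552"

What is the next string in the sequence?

25525522552

Each term (from the third on) is the two preceding terms concatenated in order: term 3 = 55·2 = 552.
So term 6 is 2552·5522552.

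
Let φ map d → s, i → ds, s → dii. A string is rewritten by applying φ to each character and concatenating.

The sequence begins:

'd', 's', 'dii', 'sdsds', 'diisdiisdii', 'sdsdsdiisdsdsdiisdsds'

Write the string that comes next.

Applying the rule to each of the 21 symbols of sdsdsdiisdsdsdiisdsds gives the pieces dii s dii s dii s ds ds dii s dii s dii s ds ds dii s dii s dii, which concatenate to the answer.

diisdiisdiisdsdsdiisdiisdiisdsdsdiisdiisdii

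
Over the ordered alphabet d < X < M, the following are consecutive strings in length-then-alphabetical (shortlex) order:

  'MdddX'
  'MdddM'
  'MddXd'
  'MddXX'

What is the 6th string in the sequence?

MddMd

Continuing the enumeration 2 steps past MddXX: MddXX → MddXM → (answer).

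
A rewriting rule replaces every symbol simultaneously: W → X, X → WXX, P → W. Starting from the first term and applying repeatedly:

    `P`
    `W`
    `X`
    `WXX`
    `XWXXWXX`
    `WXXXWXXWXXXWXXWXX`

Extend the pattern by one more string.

XWXXWXXWXXXWXXWXXXWXXWXXWXXXWXXWXXXWXXWXX

φ(WXXXWXXWXXXWXXWXX) expands symbol-by-symbol to X WXX WXX WXX X WXX WXX X WXX WXX WXX X WXX WXX X WXX WXX; joining the 17 pieces gives the next term.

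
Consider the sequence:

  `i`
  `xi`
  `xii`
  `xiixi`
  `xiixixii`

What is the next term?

xiixixiixiixi

Each term (from the third on) is the previous term followed by the one before it: term 3 = xi·i = xii.
Continuing: xiixixii · xiixi gives term 6.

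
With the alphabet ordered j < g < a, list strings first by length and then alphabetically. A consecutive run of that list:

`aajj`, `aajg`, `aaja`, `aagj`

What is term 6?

aaga

Advancing 2 positions from aagj through aagj → aagg reaches term 6.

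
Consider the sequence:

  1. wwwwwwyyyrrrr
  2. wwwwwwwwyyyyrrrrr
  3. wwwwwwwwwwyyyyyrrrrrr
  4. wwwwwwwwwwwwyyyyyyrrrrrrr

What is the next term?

wwwwwwwwwwwwwwyyyyyyyrrrrrrrr

Each string has the form w^{2n} y^{n} r^{n+1}, where the shown terms are n = 3, 4, 5, 6.
For the next term, n = 7, so the run lengths are 14, 7, 8.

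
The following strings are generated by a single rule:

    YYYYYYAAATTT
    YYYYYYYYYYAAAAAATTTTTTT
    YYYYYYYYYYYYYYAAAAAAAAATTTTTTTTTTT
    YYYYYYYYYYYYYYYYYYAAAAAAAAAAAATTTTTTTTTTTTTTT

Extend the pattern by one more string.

YYYYYYYYYYYYYYYYYYYYYYAAAAAAAAAAAAAAATTTTTTTTTTTTTTTTTTT

The n-th term is 4n+2 Y's then 3n A's then 4n-1 T's (n = 1, 2, …).
Setting n = 5 gives 22, 15, 19 characters in each block.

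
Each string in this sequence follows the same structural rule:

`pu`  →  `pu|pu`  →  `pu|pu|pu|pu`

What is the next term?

Each string is two copies of the previous one joined by '|'.
Doubling pu|pu|pu|pu with '|' between the halves:

pu|pu|pu|pu|pu|pu|pu|pu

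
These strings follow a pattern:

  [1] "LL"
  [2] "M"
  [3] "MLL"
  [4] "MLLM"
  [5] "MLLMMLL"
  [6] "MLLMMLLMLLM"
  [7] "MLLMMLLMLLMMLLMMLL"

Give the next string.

MLLMMLLMLLMMLLMMLLMLLMMLLMLLM

Each term (from the third on) is the previous term followed by the one before it: term 3 = M·LL = MLL.
Continuing: MLLMMLLMLLMMLLMMLL · MLLMMLLMLLM gives term 8.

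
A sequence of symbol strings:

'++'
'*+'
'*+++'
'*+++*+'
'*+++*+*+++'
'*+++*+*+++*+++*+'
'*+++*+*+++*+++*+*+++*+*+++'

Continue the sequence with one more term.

From term 3 onward, concatenate the last term with the second-to-last: *+·++ = *+++, *+++·*+ = *+++*+, …
The next term joins *+++*+*+++*+++*+*+++*+*+++ and *+++*+*+++*+++*+.

*+++*+*+++*+++*+*+++*+*+++*+++*+*+++*+++*+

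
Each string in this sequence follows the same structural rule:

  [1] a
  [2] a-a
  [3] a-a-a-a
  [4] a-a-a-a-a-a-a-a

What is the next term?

Every step duplicates the string with '-' between the halves.
So the next term is two copies of a-a-a-a-a-a-a-a with '-' between the halves.

a-a-a-a-a-a-a-a-a-a-a-a-a-a-a-a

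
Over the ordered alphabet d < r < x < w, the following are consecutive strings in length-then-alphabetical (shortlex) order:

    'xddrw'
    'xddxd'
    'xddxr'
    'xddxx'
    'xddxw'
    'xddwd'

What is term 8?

xddwx

Continuing the enumeration 2 steps past xddwd: xddwd → xddwr → (answer).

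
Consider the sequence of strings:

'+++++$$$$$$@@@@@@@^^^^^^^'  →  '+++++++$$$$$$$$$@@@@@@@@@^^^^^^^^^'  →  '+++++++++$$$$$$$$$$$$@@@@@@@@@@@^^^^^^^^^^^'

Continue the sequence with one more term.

+++++++++++$$$$$$$$$$$$$$$@@@@@@@@@@@@@^^^^^^^^^^^^^

Reading off run lengths: + runs 5, 7, 9; $ runs 6, 9, 12; @ runs 7, 9, 11; ^ runs 7, 9, 11 — each is linear in n, where the shown terms are n = 2, 3, 4.
For the next term, n = 5, so the run lengths are 11, 15, 13, 13.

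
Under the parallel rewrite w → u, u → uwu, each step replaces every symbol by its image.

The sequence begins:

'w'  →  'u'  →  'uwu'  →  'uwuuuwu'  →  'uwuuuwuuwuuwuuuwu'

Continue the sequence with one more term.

uwuuuwuuwuuwuuuwuuwuuuwuuwuuuwuuwuuwuuuwu

φ(uwuuuwuuwuuwuuuwu) expands symbol-by-symbol to uwu u uwu uwu uwu u uwu uwu u uwu uwu u uwu uwu uwu u uwu; joining the 17 pieces gives the next term.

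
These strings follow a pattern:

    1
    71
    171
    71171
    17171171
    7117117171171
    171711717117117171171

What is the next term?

7117117171171171711717117117171171

From term 3 onward, concatenate the second-to-last term with the last: 1·71 = 171, 71·171 = 71171, …
So term 8 is 7117117171171·171711717117117171171.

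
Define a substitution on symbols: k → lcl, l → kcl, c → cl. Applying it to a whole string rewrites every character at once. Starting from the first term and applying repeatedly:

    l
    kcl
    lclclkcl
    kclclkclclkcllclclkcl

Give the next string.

lclclkclclkcllclclkclclkcllclclkclkclclkclclkcllclclkcl

φ(kclclkclclkcllclclkcl) expands symbol-by-symbol to lcl cl kcl cl kcl lcl cl kcl cl kcl lcl cl kcl kcl cl kcl cl kcl lcl cl kcl; joining the 21 pieces gives the next term.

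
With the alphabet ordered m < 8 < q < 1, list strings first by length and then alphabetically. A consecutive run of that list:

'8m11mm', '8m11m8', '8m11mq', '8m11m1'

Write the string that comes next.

8m118m

The successor of 8m11m1 increments the rightmost position that isn't already 1 and resets every position after it to m.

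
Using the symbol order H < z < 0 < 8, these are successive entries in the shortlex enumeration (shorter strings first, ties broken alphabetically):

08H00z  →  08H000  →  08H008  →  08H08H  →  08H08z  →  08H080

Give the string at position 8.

08H8HH

Stepping forward 2 times from 08H080: 08H080 → 08H088, then the target.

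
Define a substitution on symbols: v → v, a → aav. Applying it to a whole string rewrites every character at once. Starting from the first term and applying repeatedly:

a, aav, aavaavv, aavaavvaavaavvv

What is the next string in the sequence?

Applying the rule to each of the 15 symbols of aavaavvaavaavvv gives the pieces aav aav v aav aav v v aav aav v aav aav v v v, which concatenate to the answer.

aavaavvaavaavvvaavaavvaavaavvvv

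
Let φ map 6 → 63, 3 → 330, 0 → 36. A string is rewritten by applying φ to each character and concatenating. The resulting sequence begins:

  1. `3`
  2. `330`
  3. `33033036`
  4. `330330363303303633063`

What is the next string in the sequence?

Rewriting the 21 symbols of 330330363303303633063 one by one yields 330 330 36 330 330 36 330 63 330 330 36 330 330 36 330 63 330 330 36 63 330; concatenated:

3303303633033036330633303303633033036330633303303663330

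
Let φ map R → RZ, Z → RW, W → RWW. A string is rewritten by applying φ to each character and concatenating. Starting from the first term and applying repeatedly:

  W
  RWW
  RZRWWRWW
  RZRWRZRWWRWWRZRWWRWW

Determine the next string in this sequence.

Applying the rule to each of the 20 symbols of RZRWRZRWWRWWRZRWWRWW gives the pieces RZ RW RZ RWW RZ RW RZ RWW RWW RZ RWW RWW RZ RW RZ RWW RWW RZ RWW RWW, which concatenate to the answer.

RZRWRZRWWRZRWRZRWWRWWRZRWWRWWRZRWRZRWWRWWRZRWWRWW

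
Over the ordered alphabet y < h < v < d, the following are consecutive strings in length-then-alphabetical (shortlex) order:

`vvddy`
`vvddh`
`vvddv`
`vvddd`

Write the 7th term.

vdyyv

Stepping forward 3 times from vvddd: vvddd → vdyyy → vdyyh, then the target.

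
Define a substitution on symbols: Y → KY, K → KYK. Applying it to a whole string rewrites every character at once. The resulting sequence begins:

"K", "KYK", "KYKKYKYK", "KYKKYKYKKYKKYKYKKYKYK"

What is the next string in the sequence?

KYKKYKYKKYKKYKYKKYKYKKYKKYKYKKYKKYKYKKYKYKKYKKYKYKKYKYK

φ(KYKKYKYKKYKKYKYKKYKYK) expands symbol-by-symbol to KYK KY KYK KYK KY KYK KY KYK KYK KY KYK KYK KY KYK KY KYK KYK KY KYK KY KYK; joining the 21 pieces gives the next term.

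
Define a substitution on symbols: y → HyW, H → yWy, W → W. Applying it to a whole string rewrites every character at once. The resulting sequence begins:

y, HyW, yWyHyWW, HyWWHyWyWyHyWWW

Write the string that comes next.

Rewriting the 15 symbols of HyWWHyWyWyHyWWW one by one yields yWy HyW W W yWy HyW W HyW W HyW yWy HyW W W W; concatenated:

yWyHyWWWyWyHyWWHyWWHyWyWyHyWWWW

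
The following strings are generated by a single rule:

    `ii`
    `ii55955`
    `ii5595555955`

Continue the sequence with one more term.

Every step adds 55955 to the end: s(k+1) = s(k)·55955.
Applying this once more to ii5595555955:

ii559555595555955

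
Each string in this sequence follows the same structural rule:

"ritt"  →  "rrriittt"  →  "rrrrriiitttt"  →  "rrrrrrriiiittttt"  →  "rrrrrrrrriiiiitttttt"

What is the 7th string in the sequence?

rrrrrrrrrrrrriiiiiiitttttttt

Reading off run lengths: r runs 1, 3, 5, 7, 9; i runs 1, 2, 3, 4, 5; t runs 2, 3, 4, 5, 6 — each is linear in n (n = 1, 2, …).
For term 7, n = 7, so the run lengths are 13, 7, 8.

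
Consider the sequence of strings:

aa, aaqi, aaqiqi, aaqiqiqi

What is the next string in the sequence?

The strings grow by a fixed suffix qi each time.
One more step from aaqiqiqi gives the answer.

aaqiqiqiqi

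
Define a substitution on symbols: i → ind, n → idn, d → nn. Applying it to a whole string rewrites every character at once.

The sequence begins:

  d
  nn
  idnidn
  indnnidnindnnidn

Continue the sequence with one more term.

indidnnnidnidnindnnidnindidnnnidnidnindnnidn

Replace each of the 16 characters of indnnidnindnnidn in place — ind idn nn idn idn ind nn idn ind idn nn idn idn ind nn idn — and concatenate.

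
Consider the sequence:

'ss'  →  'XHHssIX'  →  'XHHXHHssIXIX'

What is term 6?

Every step adds XHH to the front and IX to the end of the previous string.
From XHHXHHssIXIX, 3 further steps: XHHXHHssIXIX → XHHXHHXHHssIXIXIX → XHHXHHXHHXHHssIXIXIXIX → (answer).

XHHXHHXHHXHHXHHssIXIXIXIXIX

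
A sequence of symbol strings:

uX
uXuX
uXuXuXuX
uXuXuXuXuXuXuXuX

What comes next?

Each string is two copies of the previous one concatenated.
Doubling uXuXuXuXuXuXuXuX:

uXuXuXuXuXuXuXuXuXuXuXuXuXuXuXuX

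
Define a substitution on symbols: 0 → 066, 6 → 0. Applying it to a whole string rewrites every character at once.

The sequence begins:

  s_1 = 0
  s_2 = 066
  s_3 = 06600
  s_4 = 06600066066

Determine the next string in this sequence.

066000660660660006600

Rewriting each symbol of 06600066066: 0→066, 6→0, 6→0, 0→066, 0→066, 0→066, 6→0, 6→0, 0→066, 6→0, 6→0, which concatenates to 066 0 0 066 066 066 0 0 066 0 0.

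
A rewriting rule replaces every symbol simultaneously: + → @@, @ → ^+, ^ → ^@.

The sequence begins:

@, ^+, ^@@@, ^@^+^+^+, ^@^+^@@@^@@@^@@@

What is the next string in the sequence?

Applying the rule to each of the 16 symbols of ^@^+^@@@^@@@^@@@ gives the pieces ^@ ^+ ^@ @@ ^@ ^+ ^+ ^+ ^@ ^+ ^+ ^+ ^@ ^+ ^+ ^+, which concatenate to the answer.

^@^+^@@@^@^+^+^+^@^+^+^+^@^+^+^+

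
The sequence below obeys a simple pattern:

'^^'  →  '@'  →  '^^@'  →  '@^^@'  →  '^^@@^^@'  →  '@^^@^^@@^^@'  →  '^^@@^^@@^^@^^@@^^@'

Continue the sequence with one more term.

@^^@^^@@^^@^^@@^^@@^^@^^@@^^@

This is a Fibonacci-style word recurrence s(k) = s(k−2)·s(k−1): e.g. ^^·@ = ^^@.
Continuing: @^^@^^@@^^@ · ^^@@^^@@^^@^^@@^^@ gives term 8.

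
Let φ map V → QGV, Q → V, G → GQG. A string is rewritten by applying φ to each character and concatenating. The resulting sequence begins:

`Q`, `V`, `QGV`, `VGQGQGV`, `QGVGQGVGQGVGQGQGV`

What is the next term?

VGQGQGVGQGVGQGQGVGQGVGQGQGVGQGVGQGVGQGQGV

Replace each of the 17 characters of QGVGQGVGQGVGQGQGV in place — V GQG QGV GQG V GQG QGV GQG V GQG QGV GQG V GQG V GQG QGV — and concatenate.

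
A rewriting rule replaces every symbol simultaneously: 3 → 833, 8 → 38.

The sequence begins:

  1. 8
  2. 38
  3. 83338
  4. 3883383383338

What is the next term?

Rewriting the 13 symbols of 3883383383338 one by one yields 833 38 38 833 833 38 833 833 38 833 833 833 38; concatenated:

8333838833833388338333883383383338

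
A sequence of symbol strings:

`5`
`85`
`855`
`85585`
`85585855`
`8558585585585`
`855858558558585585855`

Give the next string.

From term 3 onward, concatenate the last term with the second-to-last: 85·5 = 855, 855·85 = 85585, …
So term 8 is 855858558558585585855·8558585585585.

8558585585585855858558558585585585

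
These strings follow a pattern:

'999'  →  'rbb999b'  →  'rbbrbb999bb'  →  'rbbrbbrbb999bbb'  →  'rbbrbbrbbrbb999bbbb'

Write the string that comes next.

s(k+1) = rbb·s(k)·b, so each term gains rbb as a prefix and b as a suffix.
One more step from rbbrbbrbbrbb999bbbb gives the answer.

rbbrbbrbbrbbrbb999bbbbb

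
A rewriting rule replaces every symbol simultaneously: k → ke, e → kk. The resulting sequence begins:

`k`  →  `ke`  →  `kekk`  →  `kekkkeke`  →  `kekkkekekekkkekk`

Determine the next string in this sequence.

Replace each of the 16 characters of kekkkekekekkkekk in place — ke kk ke ke ke kk ke kk ke kk ke ke ke kk ke ke — and concatenate.

kekkkekekekkkekkkekkkekekekkkeke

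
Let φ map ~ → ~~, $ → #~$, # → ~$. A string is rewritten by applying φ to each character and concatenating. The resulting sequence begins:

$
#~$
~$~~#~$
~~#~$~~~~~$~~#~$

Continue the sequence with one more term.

Rewriting the 16 symbols of ~~#~$~~~~~$~~#~$ one by one yields ~~ ~~ ~$ ~~ #~$ ~~ ~~ ~~ ~~ ~~ #~$ ~~ ~~ ~$ ~~ #~$; concatenated:

~~~~~$~~#~$~~~~~~~~~~#~$~~~~~$~~#~$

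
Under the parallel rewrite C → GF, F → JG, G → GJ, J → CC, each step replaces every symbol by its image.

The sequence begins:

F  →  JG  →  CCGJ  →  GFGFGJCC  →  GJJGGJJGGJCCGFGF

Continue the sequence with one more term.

GJCCCCGJGJCCCCGJGJCCGFGFGJJGGJJG

φ(GJJGGJJGGJCCGFGF) expands symbol-by-symbol to GJ CC CC GJ GJ CC CC GJ GJ CC GF GF GJ JG GJ JG; joining the 16 pieces gives the next term.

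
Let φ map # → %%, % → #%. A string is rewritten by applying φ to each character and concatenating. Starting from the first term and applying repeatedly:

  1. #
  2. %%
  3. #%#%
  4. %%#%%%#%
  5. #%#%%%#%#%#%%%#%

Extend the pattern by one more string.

Replace each of the 16 characters of #%#%%%#%#%#%%%#% in place — %% #% %% #% #% #% %% #% %% #% %% #% #% #% %% #% — and concatenate.

%%#%%%#%#%#%%%#%%%#%%%#%#%#%%%#%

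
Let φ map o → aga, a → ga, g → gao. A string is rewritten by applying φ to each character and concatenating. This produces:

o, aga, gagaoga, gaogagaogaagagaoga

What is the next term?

Rewriting the 18 symbols of gaogagaogaagagaoga one by one yields gao ga aga gao ga gao ga aga gao ga ga gao ga gao ga aga gao ga; concatenated:

gaogaagagaogagaogaagagaogagagaogagaogaagagaoga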